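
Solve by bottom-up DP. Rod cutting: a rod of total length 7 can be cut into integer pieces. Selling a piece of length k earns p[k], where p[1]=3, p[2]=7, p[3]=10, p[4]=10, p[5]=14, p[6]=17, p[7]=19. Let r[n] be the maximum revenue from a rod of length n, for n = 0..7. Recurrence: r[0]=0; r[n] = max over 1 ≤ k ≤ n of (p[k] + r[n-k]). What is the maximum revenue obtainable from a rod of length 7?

24

   n    0    1    2    3    4    5    6    7
r[n]    0    3    7   10   14   17   21   24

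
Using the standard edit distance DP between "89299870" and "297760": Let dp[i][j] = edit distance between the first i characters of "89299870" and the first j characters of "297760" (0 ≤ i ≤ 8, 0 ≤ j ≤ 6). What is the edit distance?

5

   ''  2  9  7  7  6  0
''  0  1  2  3  4  5  6
 8  1  1  2  3  4  5  6
 9  2  2  1  2  3  4  5
 2  3  2  2  2  3  4  5
 9  4  3  2  3  3  4  5
 9  5  4  3  3  4  4  5
 8  6  5  4  4  4  5  5
 7  7  6  5  4  4  5  6
 0  8  7  6  5  5  5  5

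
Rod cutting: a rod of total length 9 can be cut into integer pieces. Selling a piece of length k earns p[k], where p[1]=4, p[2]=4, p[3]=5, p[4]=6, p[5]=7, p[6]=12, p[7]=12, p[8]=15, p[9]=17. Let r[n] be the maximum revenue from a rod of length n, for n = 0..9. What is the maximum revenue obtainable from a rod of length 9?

   n    0    1    2    3    4    5    6    7    8    9
r[n]    0    4    8   12   16   20   24   28   32   36

36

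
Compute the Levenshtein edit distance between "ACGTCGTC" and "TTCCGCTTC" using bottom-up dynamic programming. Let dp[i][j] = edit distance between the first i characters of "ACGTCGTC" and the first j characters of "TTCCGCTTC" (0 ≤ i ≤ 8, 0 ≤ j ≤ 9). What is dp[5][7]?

   ''  T  T  C  C  G  C  T  T  C
''  0  1  2  3  4  5  6  7  8  9
 A  1  1  2  3  4  5  6  7  8  9
 C  2  2  2  2  3  4  5  6  7  8
 G  3  3  3  3  3  3  4  5  6  7
 T  4  3  3  4  4  4  4  4  5  6
 C  5  4  4  3  4  5  4  5  5  5
 G  6  5  5  4  4  4  5  5  6  6
 T  7  6  5  5  5  5  5  5  5  6
 C  8  7  6  5  5  6  5  6  6  5

5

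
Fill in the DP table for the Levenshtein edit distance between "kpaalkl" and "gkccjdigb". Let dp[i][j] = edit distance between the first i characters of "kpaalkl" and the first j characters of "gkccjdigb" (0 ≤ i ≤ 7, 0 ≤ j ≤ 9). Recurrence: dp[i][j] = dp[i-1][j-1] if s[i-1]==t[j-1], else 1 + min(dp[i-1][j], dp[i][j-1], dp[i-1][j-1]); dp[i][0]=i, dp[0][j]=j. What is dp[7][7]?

7

   ''  g  k  c  c  j  d  i  g  b
''  0  1  2  3  4  5  6  7  8  9
 k  1  1  1  2  3  4  5  6  7  8
 p  2  2  2  2  3  4  5  6  7  8
 a  3  3  3  3  3  4  5  6  7  8
 a  4  4  4  4  4  4  5  6  7  8
 l  5  5  5  5  5  5  5  6  7  8
 k  6  6  5  6  6  6  6  6  7  8
 l  7  7  6  6  7  7  7  7  7  8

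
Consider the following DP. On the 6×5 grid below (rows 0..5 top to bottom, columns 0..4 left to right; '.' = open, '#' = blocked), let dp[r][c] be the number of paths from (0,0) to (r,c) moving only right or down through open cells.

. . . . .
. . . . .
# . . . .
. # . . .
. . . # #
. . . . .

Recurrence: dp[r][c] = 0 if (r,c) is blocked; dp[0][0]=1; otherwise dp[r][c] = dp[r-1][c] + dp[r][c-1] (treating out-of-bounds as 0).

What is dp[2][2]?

5

r\c   0   1   2   3   4
  0   1   1   1   1   1
  1   1   2   3   4   5
  2   0   2   5   9  14
  3   0   0   5  14  28
  4   0   0   5   0   0
  5   0   0   5   5   5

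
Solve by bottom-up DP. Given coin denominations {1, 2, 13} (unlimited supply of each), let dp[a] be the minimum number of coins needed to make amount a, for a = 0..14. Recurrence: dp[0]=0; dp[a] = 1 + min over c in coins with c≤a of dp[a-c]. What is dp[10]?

5

 a  0  1  2  3  4  5  6  7  8  9 10 11 12 13 14
dp  0  1  1  2  2  3  3  4  4  5  5  6  6  1  2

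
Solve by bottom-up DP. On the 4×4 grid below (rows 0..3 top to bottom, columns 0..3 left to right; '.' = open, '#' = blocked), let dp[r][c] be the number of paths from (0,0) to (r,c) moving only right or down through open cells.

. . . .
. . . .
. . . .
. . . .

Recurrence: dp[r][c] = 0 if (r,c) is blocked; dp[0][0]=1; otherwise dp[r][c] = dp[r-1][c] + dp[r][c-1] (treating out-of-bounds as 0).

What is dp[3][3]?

r\c   0   1   2   3
  0   1   1   1   1
  1   1   2   3   4
  2   1   3   6  10
  3   1   4  10  20

20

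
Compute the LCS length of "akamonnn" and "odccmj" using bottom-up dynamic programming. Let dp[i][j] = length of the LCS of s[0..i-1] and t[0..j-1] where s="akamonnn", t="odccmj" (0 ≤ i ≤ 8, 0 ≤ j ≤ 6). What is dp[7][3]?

1

   ''  o  d  c  c  m  j
''  0  0  0  0  0  0  0
 a  0  0  0  0  0  0  0
 k  0  0  0  0  0  0  0
 a  0  0  0  0  0  0  0
 m  0  0  0  0  0  1  1
 o  0  1  1  1  1  1  1
 n  0  1  1  1  1  1  1
 n  0  1  1  1  1  1  1
 n  0  1  1  1  1  1  1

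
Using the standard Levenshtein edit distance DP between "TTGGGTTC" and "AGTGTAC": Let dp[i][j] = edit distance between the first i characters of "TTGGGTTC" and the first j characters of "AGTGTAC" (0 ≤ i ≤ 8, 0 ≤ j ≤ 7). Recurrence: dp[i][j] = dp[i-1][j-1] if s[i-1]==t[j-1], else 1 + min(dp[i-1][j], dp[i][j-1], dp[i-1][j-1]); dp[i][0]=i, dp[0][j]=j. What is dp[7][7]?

   ''  A  G  T  G  T  A  C
''  0  1  2  3  4  5  6  7
 T  1  1  2  2  3  4  5  6
 T  2  2  2  2  3  3  4  5
 G  3  3  2  3  2  3  4  5
 G  4  4  3  3  3  3  4  5
 G  5  5  4  4  3  4  4  5
 T  6  6  5  4  4  3  4  5
 T  7  7  6  5  5  4  4  5
 C  8  8  7  6  6  5  5  4

5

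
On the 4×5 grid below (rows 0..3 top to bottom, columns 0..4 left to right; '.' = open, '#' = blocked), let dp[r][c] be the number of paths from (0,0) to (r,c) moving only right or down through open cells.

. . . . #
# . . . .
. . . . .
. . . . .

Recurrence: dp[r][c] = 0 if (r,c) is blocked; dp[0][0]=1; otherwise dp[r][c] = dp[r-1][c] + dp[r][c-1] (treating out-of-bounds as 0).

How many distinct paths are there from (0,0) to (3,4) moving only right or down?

r\c   0   1   2   3   4
  0   1   1   1   1   0
  1   0   1   2   3   3
  2   0   1   3   6   9
  3   0   1   4  10  19

19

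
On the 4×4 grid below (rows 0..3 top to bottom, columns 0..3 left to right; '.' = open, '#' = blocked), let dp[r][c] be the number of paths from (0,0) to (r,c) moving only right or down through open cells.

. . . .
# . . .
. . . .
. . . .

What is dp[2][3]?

6

r\c   0   1   2   3
  0   1   1   1   1
  1   0   1   2   3
  2   0   1   3   6
  3   0   1   4  10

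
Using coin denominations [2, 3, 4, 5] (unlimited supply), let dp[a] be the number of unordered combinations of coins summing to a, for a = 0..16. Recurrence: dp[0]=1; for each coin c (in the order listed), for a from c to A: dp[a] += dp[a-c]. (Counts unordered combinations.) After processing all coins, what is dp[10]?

after  coin     0     1     2     3     4     5     6     7     8     9    10    11    12    13    14    15    16
          2     1     0     1     0     1     0     1     0     1     0     1     0     1     0     1     0     1
          3     1     0     1     1     1     1     2     1     2     2     2     2     3     2     3     3     3
          4     1     0     1     1     2     1     3     2     4     3     5     4     7     5     8     7    10
          5     1     0     1     1     2     2     3     3     5     5     7     7    10    10    13    14    17

7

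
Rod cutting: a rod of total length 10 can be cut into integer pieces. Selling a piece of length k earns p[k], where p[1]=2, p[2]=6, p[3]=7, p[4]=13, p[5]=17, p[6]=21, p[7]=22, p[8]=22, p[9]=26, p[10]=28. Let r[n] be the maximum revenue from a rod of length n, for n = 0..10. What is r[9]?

30

   n    0    1    2    3    4    5    6    7    8    9   10
r[n]    0    2    6    8   13   17   21   23   27   30   34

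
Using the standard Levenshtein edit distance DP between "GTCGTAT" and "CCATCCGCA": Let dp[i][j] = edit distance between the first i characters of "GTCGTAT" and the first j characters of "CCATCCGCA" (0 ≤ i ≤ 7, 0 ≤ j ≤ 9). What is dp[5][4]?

   ''  C  C  A  T  C  C  G  C  A
''  0  1  2  3  4  5  6  7  8  9
 G  1  1  2  3  4  5  6  6  7  8
 T  2  2  2  3  3  4  5  6  7  8
 C  3  2  2  3  4  3  4  5  6  7
 G  4  3  3  3  4  4  4  4  5  6
 T  5  4  4  4  3  4  5  5  5  6
 A  6  5  5  4  4  4  5  6  6  5
 T  7  6  6  5  4  5  5  6  7  6

3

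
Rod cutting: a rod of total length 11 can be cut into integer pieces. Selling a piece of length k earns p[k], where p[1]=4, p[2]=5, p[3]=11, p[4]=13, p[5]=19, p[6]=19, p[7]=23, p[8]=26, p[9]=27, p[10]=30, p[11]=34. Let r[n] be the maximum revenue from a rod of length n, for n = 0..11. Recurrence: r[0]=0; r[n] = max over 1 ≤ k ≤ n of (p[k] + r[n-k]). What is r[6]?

   n    0    1    2    3    4    5    6    7    8    9   10   11
r[n]    0    4    8   12   16   20   24   28   32   36   40   44

24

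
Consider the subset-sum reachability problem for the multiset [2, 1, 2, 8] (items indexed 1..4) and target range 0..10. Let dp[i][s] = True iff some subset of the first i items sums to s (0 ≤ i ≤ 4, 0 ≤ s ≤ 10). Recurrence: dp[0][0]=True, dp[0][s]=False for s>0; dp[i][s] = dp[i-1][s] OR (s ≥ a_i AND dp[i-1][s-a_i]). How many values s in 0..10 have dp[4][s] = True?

9

i\s   0   1   2   3   4   5   6   7   8   9  10
  0   T   F   F   F   F   F   F   F   F   F   F
  1   T   F   T   F   F   F   F   F   F   F   F
  2   T   T   T   T   F   F   F   F   F   F   F
  3   T   T   T   T   T   T   F   F   F   F   F
  4   T   T   T   T   T   T   F   F   T   T   T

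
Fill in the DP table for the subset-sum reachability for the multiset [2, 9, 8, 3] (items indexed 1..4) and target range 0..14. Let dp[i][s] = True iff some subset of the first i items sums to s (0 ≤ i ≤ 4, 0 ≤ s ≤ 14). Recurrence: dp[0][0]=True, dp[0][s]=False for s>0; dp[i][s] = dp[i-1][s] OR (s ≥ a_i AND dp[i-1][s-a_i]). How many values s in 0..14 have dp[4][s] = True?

11

i\s   0   1   2   3   4   5   6   7   8   9  10  11  12  13  14
  0   T   F   F   F   F   F   F   F   F   F   F   F   F   F   F
  1   T   F   T   F   F   F   F   F   F   F   F   F   F   F   F
  2   T   F   T   F   F   F   F   F   F   T   F   T   F   F   F
  3   T   F   T   F   F   F   F   F   T   T   T   T   F   F   F
  4   T   F   T   T   F   T   F   F   T   T   T   T   T   T   T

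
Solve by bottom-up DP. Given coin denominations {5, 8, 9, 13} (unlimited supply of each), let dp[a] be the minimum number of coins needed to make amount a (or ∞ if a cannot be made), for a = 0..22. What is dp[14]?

 a  0  1  2  3  4  5  6  7  8  9 10 11 12 13 14 15 16 17 18 19 20 21 22
dp  0  -  -  -  -  1  -  -  1  1  2  -  -  1  2  3  2  2  2  3  4  2  2
(- denotes ∞ / unreachable)

2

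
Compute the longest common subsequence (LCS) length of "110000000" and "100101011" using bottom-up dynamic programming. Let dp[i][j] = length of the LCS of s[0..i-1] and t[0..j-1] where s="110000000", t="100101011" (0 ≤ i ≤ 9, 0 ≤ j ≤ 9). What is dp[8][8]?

5

   ''  1  0  0  1  0  1  0  1  1
''  0  0  0  0  0  0  0  0  0  0
 1  0  1  1  1  1  1  1  1  1  1
 1  0  1  1  1  2  2  2  2  2  2
 0  0  1  2  2  2  3  3  3  3  3
 0  0  1  2  3  3  3  3  4  4  4
 0  0  1  2  3  3  4  4  4  4  4
 0  0  1  2  3  3  4  4  5  5  5
 0  0  1  2  3  3  4  4  5  5  5
 0  0  1  2  3  3  4  4  5  5  5
 0  0  1  2  3  3  4  4  5  5  5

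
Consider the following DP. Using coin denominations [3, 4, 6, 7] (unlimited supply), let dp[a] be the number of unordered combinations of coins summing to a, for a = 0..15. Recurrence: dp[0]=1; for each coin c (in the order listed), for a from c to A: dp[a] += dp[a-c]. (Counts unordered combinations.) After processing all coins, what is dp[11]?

after  coin     0     1     2     3     4     5     6     7     8     9    10    11    12    13    14    15
          3     1     0     0     1     0     0     1     0     0     1     0     0     1     0     0     1
          4     1     0     0     1     1     0     1     1     1     1     1     1     2     1     1     2
          6     1     0     0     1     1     0     2     1     1     2     2     1     4     2     2     4
          7     1     0     0     1     1     0     2     2     1     2     3     2     4     4     4     5

2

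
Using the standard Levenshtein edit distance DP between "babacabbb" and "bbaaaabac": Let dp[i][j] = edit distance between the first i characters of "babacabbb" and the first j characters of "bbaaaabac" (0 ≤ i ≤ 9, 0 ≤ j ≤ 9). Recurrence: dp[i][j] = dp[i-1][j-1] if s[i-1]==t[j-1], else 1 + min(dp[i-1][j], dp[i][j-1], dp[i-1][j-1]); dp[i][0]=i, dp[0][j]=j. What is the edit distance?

   ''  b  b  a  a  a  a  b  a  c
''  0  1  2  3  4  5  6  7  8  9
 b  1  0  1  2  3  4  5  6  7  8
 a  2  1  1  1  2  3  4  5  6  7
 b  3  2  1  2  2  3  4  4  5  6
 a  4  3  2  1  2  2  3  4  4  5
 c  5  4  3  2  2  3  3  4  5  4
 a  6  5  4  3  2  2  3  4  4  5
 b  7  6  5  4  3  3  3  3  4  5
 b  8  7  6  5  4  4  4  3  4  5
 b  9  8  7  6  5  5  5  4  4  5

5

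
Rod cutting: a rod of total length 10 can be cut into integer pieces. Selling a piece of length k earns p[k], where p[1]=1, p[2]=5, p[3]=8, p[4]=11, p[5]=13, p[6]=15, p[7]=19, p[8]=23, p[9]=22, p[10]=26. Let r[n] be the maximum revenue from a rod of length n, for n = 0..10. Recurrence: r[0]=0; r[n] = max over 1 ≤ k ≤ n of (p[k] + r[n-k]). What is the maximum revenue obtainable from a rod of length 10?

28

   n    0    1    2    3    4    5    6    7    8    9   10
r[n]    0    1    5    8   11   13   16   19   23   24   28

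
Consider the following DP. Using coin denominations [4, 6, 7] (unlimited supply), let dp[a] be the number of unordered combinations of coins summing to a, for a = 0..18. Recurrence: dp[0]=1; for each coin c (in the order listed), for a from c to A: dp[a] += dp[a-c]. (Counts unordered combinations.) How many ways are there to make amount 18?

after  coin     0     1     2     3     4     5     6     7     8     9    10    11    12    13    14    15    16    17    18
          4     1     0     0     0     1     0     0     0     1     0     0     0     1     0     0     0     1     0     0
          6     1     0     0     0     1     0     1     0     1     0     1     0     2     0     1     0     2     0     2
          7     1     0     0     0     1     0     1     1     1     0     1     1     2     1     2     1     2     1     3

3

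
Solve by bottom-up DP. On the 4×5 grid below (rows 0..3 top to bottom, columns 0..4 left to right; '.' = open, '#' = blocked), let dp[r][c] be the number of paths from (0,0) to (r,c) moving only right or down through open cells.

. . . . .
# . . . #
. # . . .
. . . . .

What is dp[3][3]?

r\c   0   1   2   3   4
  0   1   1   1   1   1
  1   0   1   2   3   0
  2   0   0   2   5   5
  3   0   0   2   7  12

7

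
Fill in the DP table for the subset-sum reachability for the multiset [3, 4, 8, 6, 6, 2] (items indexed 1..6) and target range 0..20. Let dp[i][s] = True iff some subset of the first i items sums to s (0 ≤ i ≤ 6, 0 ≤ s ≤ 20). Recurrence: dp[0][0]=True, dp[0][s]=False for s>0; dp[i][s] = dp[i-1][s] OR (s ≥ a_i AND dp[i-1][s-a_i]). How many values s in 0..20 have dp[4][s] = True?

15

i\s   0   1   2   3   4   5   6   7   8   9  10  11  12  13  14  15  16  17  18  19  20
  0   T   F   F   F   F   F   F   F   F   F   F   F   F   F   F   F   F   F   F   F   F
  1   T   F   F   T   F   F   F   F   F   F   F   F   F   F   F   F   F   F   F   F   F
  2   T   F   F   T   T   F   F   T   F   F   F   F   F   F   F   F   F   F   F   F   F
  3   T   F   F   T   T   F   F   T   T   F   F   T   T   F   F   T   F   F   F   F   F
  4   T   F   F   T   T   F   T   T   T   T   T   T   T   T   T   T   F   T   T   F   F
  5   T   F   F   T   T   F   T   T   T   T   T   T   T   T   T   T   T   T   T   T   T
  6   T   F   T   T   T   T   T   T   T   T   T   T   T   T   T   T   T   T   T   T   T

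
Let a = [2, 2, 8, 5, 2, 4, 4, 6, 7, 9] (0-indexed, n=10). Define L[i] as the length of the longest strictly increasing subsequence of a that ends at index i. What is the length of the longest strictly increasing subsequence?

5

   i    0    1    2    3    4    5    6    7    8    9
a[i]    2    2    8    5    2    4    4    6    7    9
L[i]    1    1    2    2    1    2    2    3    4    5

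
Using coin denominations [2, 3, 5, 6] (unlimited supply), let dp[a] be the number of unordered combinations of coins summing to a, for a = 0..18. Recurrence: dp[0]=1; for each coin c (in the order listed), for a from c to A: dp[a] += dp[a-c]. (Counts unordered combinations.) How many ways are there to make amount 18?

17

after  coin     0     1     2     3     4     5     6     7     8     9    10    11    12    13    14    15    16    17    18
          2     1     0     1     0     1     0     1     0     1     0     1     0     1     0     1     0     1     0     1
          3     1     0     1     1     1     1     2     1     2     2     2     2     3     2     3     3     3     3     4
          5     1     0     1     1     1     2     2     2     3     3     4     4     5     5     6     7     7     8     9
          6     1     0     1     1     1     2     3     2     4     4     5     6     8     7    10    11    12    14    17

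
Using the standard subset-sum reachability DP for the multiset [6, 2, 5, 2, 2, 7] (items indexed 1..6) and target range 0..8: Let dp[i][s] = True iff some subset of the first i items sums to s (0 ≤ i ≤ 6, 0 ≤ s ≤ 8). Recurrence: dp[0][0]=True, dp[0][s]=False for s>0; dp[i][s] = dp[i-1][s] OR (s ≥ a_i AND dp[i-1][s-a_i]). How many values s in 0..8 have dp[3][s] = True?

6

i\s   0   1   2   3   4   5   6   7   8
  0   T   F   F   F   F   F   F   F   F
  1   T   F   F   F   F   F   T   F   F
  2   T   F   T   F   F   F   T   F   T
  3   T   F   T   F   F   T   T   T   T
  4   T   F   T   F   T   T   T   T   T
  5   T   F   T   F   T   T   T   T   T
  6   T   F   T   F   T   T   T   T   T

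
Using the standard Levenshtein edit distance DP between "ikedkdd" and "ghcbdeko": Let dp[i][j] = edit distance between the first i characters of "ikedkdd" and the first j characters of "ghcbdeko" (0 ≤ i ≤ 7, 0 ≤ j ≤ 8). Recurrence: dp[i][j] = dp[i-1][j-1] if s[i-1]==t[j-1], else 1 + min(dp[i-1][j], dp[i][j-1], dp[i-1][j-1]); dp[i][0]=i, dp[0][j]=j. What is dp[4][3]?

   ''  g  h  c  b  d  e  k  o
''  0  1  2  3  4  5  6  7  8
 i  1  1  2  3  4  5  6  7  8
 k  2  2  2  3  4  5  6  6  7
 e  3  3  3  3  4  5  5  6  7
 d  4  4  4  4  4  4  5  6  7
 k  5  5  5  5  5  5  5  5  6
 d  6  6  6  6  6  5  6  6  6
 d  7  7  7  7  7  6  6  7  7

4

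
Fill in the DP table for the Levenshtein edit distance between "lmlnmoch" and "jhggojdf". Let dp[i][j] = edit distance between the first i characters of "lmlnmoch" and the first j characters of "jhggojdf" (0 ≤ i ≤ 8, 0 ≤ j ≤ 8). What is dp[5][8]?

   ''  j  h  g  g  o  j  d  f
''  0  1  2  3  4  5  6  7  8
 l  1  1  2  3  4  5  6  7  8
 m  2  2  2  3  4  5  6  7  8
 l  3  3  3  3  4  5  6  7  8
 n  4  4  4  4  4  5  6  7  8
 m  5  5  5  5  5  5  6  7  8
 o  6  6  6  6  6  5  6  7  8
 c  7  7  7  7  7  6  6  7  8
 h  8  8  7  8  8  7  7  7  8

8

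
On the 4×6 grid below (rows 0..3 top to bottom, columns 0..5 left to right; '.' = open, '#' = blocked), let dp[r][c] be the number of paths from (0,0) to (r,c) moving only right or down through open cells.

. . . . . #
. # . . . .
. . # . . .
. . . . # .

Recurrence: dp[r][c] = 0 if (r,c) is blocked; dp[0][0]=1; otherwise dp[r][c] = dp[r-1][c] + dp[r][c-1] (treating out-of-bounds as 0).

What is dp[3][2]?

2

r\c   0   1   2   3   4   5
  0   1   1   1   1   1   0
  1   1   0   1   2   3   3
  2   1   1   0   2   5   8
  3   1   2   2   4   0   8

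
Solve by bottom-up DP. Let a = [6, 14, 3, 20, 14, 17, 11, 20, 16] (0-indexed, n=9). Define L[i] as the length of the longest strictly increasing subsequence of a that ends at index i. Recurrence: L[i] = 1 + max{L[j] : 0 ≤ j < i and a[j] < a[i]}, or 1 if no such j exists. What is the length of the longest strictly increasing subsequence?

   i    0    1    2    3    4    5    6    7    8
a[i]    6   14    3   20   14   17   11   20   16
L[i]    1    2    1    3    2    3    2    4    3

4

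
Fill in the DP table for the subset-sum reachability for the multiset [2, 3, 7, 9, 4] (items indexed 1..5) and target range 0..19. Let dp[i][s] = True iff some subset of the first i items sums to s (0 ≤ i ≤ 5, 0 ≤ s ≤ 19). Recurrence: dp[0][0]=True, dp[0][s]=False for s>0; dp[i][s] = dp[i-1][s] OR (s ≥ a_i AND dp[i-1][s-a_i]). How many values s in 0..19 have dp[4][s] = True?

i\s   0   1   2   3   4   5   6   7   8   9  10  11  12  13  14  15  16  17  18  19
  0   T   F   F   F   F   F   F   F   F   F   F   F   F   F   F   F   F   F   F   F
  1   T   F   T   F   F   F   F   F   F   F   F   F   F   F   F   F   F   F   F   F
  2   T   F   T   T   F   T   F   F   F   F   F   F   F   F   F   F   F   F   F   F
  3   T   F   T   T   F   T   F   T   F   T   T   F   T   F   F   F   F   F   F   F
  4   T   F   T   T   F   T   F   T   F   T   T   T   T   F   T   F   T   F   T   T
  5   T   F   T   T   T   T   T   T   F   T   T   T   T   T   T   T   T   F   T   T

13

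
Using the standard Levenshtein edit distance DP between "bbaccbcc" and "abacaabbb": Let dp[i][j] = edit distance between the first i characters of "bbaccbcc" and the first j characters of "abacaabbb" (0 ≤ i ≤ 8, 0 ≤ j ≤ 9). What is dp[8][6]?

5

   ''  a  b  a  c  a  a  b  b  b
''  0  1  2  3  4  5  6  7  8  9
 b  1  1  1  2  3  4  5  6  7  8
 b  2  2  1  2  3  4  5  5  6  7
 a  3  2  2  1  2  3  4  5  6  7
 c  4  3  3  2  1  2  3  4  5  6
 c  5  4  4  3  2  2  3  4  5  6
 b  6  5  4  4  3  3  3  3  4  5
 c  7  6  5  5  4  4  4  4  4  5
 c  8  7  6  6  5  5  5  5  5  5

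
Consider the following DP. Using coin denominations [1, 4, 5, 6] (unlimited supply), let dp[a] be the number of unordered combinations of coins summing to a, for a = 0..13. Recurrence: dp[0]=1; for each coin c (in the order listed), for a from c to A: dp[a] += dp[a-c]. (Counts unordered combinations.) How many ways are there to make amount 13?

after  coin     0     1     2     3     4     5     6     7     8     9    10    11    12    13
          1     1     1     1     1     1     1     1     1     1     1     1     1     1     1
          4     1     1     1     1     2     2     2     2     3     3     3     3     4     4
          5     1     1     1     1     2     3     3     3     4     5     6     6     7     8
          6     1     1     1     1     2     3     4     4     5     6     8     9    11    12

12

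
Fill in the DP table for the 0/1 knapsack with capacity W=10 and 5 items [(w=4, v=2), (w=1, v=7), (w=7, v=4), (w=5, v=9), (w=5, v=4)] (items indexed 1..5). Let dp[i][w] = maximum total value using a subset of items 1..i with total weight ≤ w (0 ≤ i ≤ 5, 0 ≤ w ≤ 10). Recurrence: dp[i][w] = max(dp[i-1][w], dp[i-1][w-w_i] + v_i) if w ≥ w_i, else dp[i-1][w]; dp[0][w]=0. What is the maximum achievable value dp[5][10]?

i\w   0   1   2   3   4   5   6   7   8   9  10
  0   0   0   0   0   0   0   0   0   0   0   0
  1   0   0   0   0   2   2   2   2   2   2   2
  2   0   7   7   7   7   9   9   9   9   9   9
  3   0   7   7   7   7   9   9   9  11  11  11
  4   0   7   7   7   7   9  16  16  16  16  18
  5   0   7   7   7   7   9  16  16  16  16  18

18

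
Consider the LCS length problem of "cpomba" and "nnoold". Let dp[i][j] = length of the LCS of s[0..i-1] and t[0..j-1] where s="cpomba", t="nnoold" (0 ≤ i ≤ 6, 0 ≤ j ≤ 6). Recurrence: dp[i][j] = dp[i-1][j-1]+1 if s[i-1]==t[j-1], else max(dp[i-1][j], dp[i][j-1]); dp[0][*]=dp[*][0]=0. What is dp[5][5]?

   ''  n  n  o  o  l  d
''  0  0  0  0  0  0  0
 c  0  0  0  0  0  0  0
 p  0  0  0  0  0  0  0
 o  0  0  0  1  1  1  1
 m  0  0  0  1  1  1  1
 b  0  0  0  1  1  1  1
 a  0  0  0  1  1  1  1

1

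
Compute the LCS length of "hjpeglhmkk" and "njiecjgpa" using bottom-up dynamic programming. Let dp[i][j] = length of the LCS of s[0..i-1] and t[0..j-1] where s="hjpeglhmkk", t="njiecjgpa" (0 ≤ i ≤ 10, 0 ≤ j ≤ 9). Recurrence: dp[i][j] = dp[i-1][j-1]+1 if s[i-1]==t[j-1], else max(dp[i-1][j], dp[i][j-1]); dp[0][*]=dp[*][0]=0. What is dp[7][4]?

2

   ''  n  j  i  e  c  j  g  p  a
''  0  0  0  0  0  0  0  0  0  0
 h  0  0  0  0  0  0  0  0  0  0
 j  0  0  1  1  1  1  1  1  1  1
 p  0  0  1  1  1  1  1  1  2  2
 e  0  0  1  1  2  2  2  2  2  2
 g  0  0  1  1  2  2  2  3  3  3
 l  0  0  1  1  2  2  2  3  3  3
 h  0  0  1  1  2  2  2  3  3  3
 m  0  0  1  1  2  2  2  3  3  3
 k  0  0  1  1  2  2  2  3  3  3
 k  0  0  1  1  2  2  2  3  3  3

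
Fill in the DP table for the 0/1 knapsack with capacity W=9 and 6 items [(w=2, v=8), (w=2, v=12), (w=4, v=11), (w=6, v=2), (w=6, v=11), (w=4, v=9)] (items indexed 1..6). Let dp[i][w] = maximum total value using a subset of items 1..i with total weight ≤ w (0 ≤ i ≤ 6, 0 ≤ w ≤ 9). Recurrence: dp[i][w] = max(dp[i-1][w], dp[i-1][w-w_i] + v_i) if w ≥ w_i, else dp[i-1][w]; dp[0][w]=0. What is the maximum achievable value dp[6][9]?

i\w   0   1   2   3   4   5   6   7   8   9
  0   0   0   0   0   0   0   0   0   0   0
  1   0   0   8   8   8   8   8   8   8   8
  2   0   0  12  12  20  20  20  20  20  20
  3   0   0  12  12  20  20  23  23  31  31
  4   0   0  12  12  20  20  23  23  31  31
  5   0   0  12  12  20  20  23  23  31  31
  6   0   0  12  12  20  20  23  23  31  31

31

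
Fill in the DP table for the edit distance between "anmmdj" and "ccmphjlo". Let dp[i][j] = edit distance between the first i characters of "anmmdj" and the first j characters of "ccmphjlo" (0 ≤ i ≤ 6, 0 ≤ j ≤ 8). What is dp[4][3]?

   ''  c  c  m  p  h  j  l  o
''  0  1  2  3  4  5  6  7  8
 a  1  1  2  3  4  5  6  7  8
 n  2  2  2  3  4  5  6  7  8
 m  3  3  3  2  3  4  5  6  7
 m  4  4  4  3  3  4  5  6  7
 d  5  5  5  4  4  4  5  6  7
 j  6  6  6  5  5  5  4  5  6

3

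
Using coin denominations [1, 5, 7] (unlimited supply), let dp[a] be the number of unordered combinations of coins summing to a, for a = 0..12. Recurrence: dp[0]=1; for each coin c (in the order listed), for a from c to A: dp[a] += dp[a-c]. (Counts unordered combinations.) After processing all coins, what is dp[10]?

4

after  coin     0     1     2     3     4     5     6     7     8     9    10    11    12
          1     1     1     1     1     1     1     1     1     1     1     1     1     1
          5     1     1     1     1     1     2     2     2     2     2     3     3     3
          7     1     1     1     1     1     2     2     3     3     3     4     4     5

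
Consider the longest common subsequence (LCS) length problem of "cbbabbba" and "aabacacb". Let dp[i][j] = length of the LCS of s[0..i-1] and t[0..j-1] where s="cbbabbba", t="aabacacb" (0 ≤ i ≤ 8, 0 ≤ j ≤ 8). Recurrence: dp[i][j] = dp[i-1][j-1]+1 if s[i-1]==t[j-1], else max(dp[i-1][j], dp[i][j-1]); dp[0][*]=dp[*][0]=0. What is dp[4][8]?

2

   ''  a  a  b  a  c  a  c  b
''  0  0  0  0  0  0  0  0  0
 c  0  0  0  0  0  1  1  1  1
 b  0  0  0  1  1  1  1  1  2
 b  0  0  0  1  1  1  1  1  2
 a  0  1  1  1  2  2  2  2  2
 b  0  1  1  2  2  2  2  2  3
 b  0  1  1  2  2  2  2  2  3
 b  0  1  1  2  2  2  2  2  3
 a  0  1  2  2  3  3  3  3  3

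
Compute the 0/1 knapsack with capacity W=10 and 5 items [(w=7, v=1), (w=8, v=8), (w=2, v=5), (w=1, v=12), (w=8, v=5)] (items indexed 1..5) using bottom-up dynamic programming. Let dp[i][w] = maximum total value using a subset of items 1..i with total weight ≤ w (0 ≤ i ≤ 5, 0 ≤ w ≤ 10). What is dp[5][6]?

i\w   0   1   2   3   4   5   6   7   8   9  10
  0   0   0   0   0   0   0   0   0   0   0   0
  1   0   0   0   0   0   0   0   1   1   1   1
  2   0   0   0   0   0   0   0   1   8   8   8
  3   0   0   5   5   5   5   5   5   8   8  13
  4   0  12  12  17  17  17  17  17  17  20  20
  5   0  12  12  17  17  17  17  17  17  20  20

17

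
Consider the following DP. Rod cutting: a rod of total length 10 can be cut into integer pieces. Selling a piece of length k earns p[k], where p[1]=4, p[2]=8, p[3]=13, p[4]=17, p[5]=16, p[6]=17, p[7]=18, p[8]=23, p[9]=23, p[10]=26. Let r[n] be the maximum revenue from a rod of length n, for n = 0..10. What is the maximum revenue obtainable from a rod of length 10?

   n    0    1    2    3    4    5    6    7    8    9   10
r[n]    0    4    8   13   17   21   26   30   34   39   43

43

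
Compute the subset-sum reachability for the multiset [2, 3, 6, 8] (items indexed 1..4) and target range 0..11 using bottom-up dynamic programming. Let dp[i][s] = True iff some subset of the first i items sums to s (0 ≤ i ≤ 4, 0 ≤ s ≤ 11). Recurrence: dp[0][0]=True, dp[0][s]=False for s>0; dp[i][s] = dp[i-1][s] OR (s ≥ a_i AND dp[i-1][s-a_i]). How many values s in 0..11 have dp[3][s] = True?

i\s   0   1   2   3   4   5   6   7   8   9  10  11
  0   T   F   F   F   F   F   F   F   F   F   F   F
  1   T   F   T   F   F   F   F   F   F   F   F   F
  2   T   F   T   T   F   T   F   F   F   F   F   F
  3   T   F   T   T   F   T   T   F   T   T   F   T
  4   T   F   T   T   F   T   T   F   T   T   T   T

8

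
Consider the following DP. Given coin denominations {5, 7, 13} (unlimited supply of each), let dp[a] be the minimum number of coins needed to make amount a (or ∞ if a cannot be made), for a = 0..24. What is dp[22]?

4

 a  0  1  2  3  4  5  6  7  8  9 10 11 12 13 14 15 16 17 18 19 20 21 22 23 24
dp  0  -  -  -  -  1  -  1  -  -  2  -  2  1  2  3  -  3  2  3  2  3  4  3  4
(- denotes ∞ / unreachable)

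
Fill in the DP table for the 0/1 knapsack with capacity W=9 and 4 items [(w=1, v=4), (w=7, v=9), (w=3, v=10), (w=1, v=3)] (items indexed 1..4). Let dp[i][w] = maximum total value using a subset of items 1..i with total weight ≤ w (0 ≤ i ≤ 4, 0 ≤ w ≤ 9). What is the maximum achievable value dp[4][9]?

i\w   0   1   2   3   4   5   6   7   8   9
  0   0   0   0   0   0   0   0   0   0   0
  1   0   4   4   4   4   4   4   4   4   4
  2   0   4   4   4   4   4   4   9  13  13
  3   0   4   4  10  14  14  14  14  14  14
  4   0   4   7  10  14  17  17  17  17  17

17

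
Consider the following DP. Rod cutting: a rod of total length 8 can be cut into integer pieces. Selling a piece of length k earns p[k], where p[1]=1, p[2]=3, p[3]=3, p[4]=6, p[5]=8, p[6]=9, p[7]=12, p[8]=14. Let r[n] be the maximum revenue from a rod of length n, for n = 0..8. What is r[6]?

9

   n    0    1    2    3    4    5    6    7    8
r[n]    0    1    3    4    6    8    9   12   14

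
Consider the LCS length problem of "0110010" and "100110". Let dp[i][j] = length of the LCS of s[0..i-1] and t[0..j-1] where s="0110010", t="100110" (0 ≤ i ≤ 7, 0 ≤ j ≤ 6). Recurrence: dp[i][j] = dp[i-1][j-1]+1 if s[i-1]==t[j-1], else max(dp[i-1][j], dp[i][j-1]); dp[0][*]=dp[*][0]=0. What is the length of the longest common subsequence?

   ''  1  0  0  1  1  0
''  0  0  0  0  0  0  0
 0  0  0  1  1  1  1  1
 1  0  1  1  1  2  2  2
 1  0  1  1  1  2  3  3
 0  0  1  2  2  2  3  4
 0  0  1  2  3  3  3  4
 1  0  1  2  3  4  4  4
 0  0  1  2  3  4  4  5

5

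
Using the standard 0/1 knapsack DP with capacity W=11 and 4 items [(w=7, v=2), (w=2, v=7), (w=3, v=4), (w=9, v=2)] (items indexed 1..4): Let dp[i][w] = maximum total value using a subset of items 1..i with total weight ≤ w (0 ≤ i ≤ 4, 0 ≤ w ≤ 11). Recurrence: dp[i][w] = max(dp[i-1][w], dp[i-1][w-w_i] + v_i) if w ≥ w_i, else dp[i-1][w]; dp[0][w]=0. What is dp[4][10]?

11

i\w   0   1   2   3   4   5   6   7   8   9  10  11
  0   0   0   0   0   0   0   0   0   0   0   0   0
  1   0   0   0   0   0   0   0   2   2   2   2   2
  2   0   0   7   7   7   7   7   7   7   9   9   9
  3   0   0   7   7   7  11  11  11  11  11  11  11
  4   0   0   7   7   7  11  11  11  11  11  11  11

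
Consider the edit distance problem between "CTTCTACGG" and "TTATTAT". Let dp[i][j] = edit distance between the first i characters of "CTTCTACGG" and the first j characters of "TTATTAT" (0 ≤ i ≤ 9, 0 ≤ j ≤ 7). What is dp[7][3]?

4

   ''  T  T  A  T  T  A  T
''  0  1  2  3  4  5  6  7
 C  1  1  2  3  4  5  6  7
 T  2  1  1  2  3  4  5  6
 T  3  2  1  2  2  3  4  5
 C  4  3  2  2  3  3  4  5
 T  5  4  3  3  2  3  4  4
 A  6  5  4  3  3  3  3  4
 C  7  6  5  4  4  4  4  4
 G  8  7  6  5  5  5  5  5
 G  9  8  7  6  6  6  6  6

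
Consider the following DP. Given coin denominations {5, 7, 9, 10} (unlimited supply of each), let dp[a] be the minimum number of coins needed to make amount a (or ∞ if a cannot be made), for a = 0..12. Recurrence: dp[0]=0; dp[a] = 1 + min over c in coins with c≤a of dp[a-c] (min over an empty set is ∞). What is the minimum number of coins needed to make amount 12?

 a  0  1  2  3  4  5  6  7  8  9 10 11 12
dp  0  -  -  -  -  1  -  1  -  1  1  -  2
(- denotes ∞ / unreachable)

2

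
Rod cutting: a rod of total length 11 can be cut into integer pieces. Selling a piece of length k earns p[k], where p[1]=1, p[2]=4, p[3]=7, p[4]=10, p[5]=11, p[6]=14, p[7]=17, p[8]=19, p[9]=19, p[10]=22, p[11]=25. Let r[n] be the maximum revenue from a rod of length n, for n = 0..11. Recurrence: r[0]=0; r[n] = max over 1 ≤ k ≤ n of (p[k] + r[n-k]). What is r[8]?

20

   n    0    1    2    3    4    5    6    7    8    9   10   11
r[n]    0    1    4    7   10   11   14   17   20   21   24   27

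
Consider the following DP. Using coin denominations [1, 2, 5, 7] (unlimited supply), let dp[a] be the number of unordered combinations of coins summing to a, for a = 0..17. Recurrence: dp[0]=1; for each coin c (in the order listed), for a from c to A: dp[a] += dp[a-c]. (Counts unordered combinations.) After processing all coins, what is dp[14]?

23

after  coin     0     1     2     3     4     5     6     7     8     9    10    11    12    13    14    15    16    17
          1     1     1     1     1     1     1     1     1     1     1     1     1     1     1     1     1     1     1
          2     1     1     2     2     3     3     4     4     5     5     6     6     7     7     8     8     9     9
          5     1     1     2     2     3     4     5     6     7     8    10    11    13    14    16    18    20    22
          7     1     1     2     2     3     4     5     7     8    10    12    14    17    19    23    26    30    34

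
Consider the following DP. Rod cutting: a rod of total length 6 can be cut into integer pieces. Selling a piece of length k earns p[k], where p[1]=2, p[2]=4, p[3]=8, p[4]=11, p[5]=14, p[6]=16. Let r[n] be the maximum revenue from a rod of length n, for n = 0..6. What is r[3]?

   n    0    1    2    3    4    5    6
r[n]    0    2    4    8   11   14   16

8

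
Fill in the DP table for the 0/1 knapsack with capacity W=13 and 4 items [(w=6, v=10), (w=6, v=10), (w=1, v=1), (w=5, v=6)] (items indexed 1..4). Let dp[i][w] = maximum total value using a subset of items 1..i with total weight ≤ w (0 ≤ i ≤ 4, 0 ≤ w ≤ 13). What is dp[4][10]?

11

i\w   0   1   2   3   4   5   6   7   8   9  10  11  12  13
  0   0   0   0   0   0   0   0   0   0   0   0   0   0   0
  1   0   0   0   0   0   0  10  10  10  10  10  10  10  10
  2   0   0   0   0   0   0  10  10  10  10  10  10  20  20
  3   0   1   1   1   1   1  10  11  11  11  11  11  20  21
  4   0   1   1   1   1   6  10  11  11  11  11  16  20  21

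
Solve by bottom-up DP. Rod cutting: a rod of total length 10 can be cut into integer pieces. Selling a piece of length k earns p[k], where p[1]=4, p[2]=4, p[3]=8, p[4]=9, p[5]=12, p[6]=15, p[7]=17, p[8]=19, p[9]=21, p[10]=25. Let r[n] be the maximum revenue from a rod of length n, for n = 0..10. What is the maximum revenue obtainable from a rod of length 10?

   n    0    1    2    3    4    5    6    7    8    9   10
r[n]    0    4    8   12   16   20   24   28   32   36   40

40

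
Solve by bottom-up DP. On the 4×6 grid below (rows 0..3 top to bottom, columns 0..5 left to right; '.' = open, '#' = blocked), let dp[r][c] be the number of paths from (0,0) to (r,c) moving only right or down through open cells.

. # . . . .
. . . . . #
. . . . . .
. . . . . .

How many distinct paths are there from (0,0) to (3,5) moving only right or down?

r\c   0   1   2   3   4   5
  0   1   0   0   0   0   0
  1   1   1   1   1   1   0
  2   1   2   3   4   5   5
  3   1   3   6  10  15  20

20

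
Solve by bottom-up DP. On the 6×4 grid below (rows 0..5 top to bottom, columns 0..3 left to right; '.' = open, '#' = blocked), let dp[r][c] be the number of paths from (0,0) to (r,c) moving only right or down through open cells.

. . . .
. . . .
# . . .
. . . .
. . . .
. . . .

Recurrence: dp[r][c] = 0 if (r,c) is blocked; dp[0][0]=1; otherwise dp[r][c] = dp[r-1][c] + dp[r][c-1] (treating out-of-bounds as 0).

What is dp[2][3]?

9

r\c   0   1   2   3
  0   1   1   1   1
  1   1   2   3   4
  2   0   2   5   9
  3   0   2   7  16
  4   0   2   9  25
  5   0   2  11  36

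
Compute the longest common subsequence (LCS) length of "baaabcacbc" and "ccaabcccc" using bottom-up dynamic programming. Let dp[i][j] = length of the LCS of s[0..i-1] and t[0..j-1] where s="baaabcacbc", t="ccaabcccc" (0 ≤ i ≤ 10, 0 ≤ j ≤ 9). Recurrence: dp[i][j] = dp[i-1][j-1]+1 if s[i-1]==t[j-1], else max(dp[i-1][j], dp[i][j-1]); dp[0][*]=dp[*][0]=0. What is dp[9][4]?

2

   ''  c  c  a  a  b  c  c  c  c
''  0  0  0  0  0  0  0  0  0  0
 b  0  0  0  0  0  1  1  1  1  1
 a  0  0  0  1  1  1  1  1  1  1
 a  0  0  0  1  2  2  2  2  2  2
 a  0  0  0  1  2  2  2  2  2  2
 b  0  0  0  1  2  3  3  3  3  3
 c  0  1  1  1  2  3  4  4  4  4
 a  0  1  1  2  2  3  4  4  4  4
 c  0  1  2  2  2  3  4  5  5  5
 b  0  1  2  2  2  3  4  5  5  5
 c  0  1  2  2  2  3  4  5  6  6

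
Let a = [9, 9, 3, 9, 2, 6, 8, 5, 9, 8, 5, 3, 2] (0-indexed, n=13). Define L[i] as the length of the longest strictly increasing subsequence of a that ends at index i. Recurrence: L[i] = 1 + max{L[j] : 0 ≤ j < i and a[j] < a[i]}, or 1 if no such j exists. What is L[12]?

   i    0    1    2    3    4    5    6    7    8    9   10   11   12
a[i]    9    9    3    9    2    6    8    5    9    8    5    3    2
L[i]    1    1    1    2    1    2    3    2    4    3    2    2    1

1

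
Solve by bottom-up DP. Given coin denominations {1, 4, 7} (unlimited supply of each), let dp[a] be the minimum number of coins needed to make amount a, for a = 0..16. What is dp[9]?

 a  0  1  2  3  4  5  6  7  8  9 10 11 12 13 14 15 16
dp  0  1  2  3  1  2  3  1  2  3  4  2  3  4  2  3  4

3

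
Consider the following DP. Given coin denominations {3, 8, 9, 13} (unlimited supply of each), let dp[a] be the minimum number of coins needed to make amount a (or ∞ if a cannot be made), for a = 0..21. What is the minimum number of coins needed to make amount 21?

2

 a  0  1  2  3  4  5  6  7  8  9 10 11 12 13 14 15 16 17 18 19 20 21
dp  0  -  -  1  -  -  2  -  1  1  -  2  2  1  3  3  2  2  2  3  3  2
(- denotes ∞ / unreachable)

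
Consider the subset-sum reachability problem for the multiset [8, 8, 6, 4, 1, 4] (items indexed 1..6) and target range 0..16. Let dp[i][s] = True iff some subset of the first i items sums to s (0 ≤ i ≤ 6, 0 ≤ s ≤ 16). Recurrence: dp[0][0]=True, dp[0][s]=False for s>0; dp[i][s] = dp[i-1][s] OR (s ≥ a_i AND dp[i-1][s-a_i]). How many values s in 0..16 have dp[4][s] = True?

8

i\s   0   1   2   3   4   5   6   7   8   9  10  11  12  13  14  15  16
  0   T   F   F   F   F   F   F   F   F   F   F   F   F   F   F   F   F
  1   T   F   F   F   F   F   F   F   T   F   F   F   F   F   F   F   F
  2   T   F   F   F   F   F   F   F   T   F   F   F   F   F   F   F   T
  3   T   F   F   F   F   F   T   F   T   F   F   F   F   F   T   F   T
  4   T   F   F   F   T   F   T   F   T   F   T   F   T   F   T   F   T
  5   T   T   F   F   T   T   T   T   T   T   T   T   T   T   T   T   T
  6   T   T   F   F   T   T   T   T   T   T   T   T   T   T   T   T   T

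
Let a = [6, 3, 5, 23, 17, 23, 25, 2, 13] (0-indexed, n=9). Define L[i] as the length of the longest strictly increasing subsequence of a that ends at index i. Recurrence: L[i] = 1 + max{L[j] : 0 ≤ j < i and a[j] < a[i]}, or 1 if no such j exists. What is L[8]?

3

   i    0    1    2    3    4    5    6    7    8
a[i]    6    3    5   23   17   23   25    2   13
L[i]    1    1    2    3    3    4    5    1    3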